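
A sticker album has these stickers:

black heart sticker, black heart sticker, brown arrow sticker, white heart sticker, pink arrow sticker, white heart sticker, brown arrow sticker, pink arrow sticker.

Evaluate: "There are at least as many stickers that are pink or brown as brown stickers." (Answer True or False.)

stickers that are pink or brown: 4.
brown stickers: 2.
The claim requires 4 ≥ 2, which holds.

True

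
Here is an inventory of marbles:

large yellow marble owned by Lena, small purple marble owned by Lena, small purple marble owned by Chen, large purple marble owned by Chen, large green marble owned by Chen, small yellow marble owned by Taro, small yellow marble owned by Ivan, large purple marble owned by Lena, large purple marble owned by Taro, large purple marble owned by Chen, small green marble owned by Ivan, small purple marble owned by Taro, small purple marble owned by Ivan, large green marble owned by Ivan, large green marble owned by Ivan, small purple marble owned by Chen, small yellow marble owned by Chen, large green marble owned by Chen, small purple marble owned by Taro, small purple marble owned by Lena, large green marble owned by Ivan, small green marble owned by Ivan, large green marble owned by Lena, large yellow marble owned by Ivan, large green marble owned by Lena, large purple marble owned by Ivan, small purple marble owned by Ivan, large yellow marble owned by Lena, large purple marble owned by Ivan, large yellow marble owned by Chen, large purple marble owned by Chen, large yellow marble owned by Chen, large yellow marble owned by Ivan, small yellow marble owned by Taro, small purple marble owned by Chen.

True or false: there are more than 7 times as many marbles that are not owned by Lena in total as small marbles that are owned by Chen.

|marbles that are not owned by Lena| = 28.
|small marbles owned by Chen| = 4.
The claim requires 28 > 7 × 4 = 28, which does not hold.

False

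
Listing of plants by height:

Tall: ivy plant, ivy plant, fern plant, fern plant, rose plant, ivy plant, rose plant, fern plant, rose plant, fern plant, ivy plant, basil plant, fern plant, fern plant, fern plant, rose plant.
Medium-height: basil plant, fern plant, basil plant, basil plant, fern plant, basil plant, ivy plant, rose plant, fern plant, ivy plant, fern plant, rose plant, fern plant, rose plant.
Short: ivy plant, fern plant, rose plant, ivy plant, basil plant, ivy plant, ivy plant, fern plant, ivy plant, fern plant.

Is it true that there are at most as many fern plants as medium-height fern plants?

There are 15 fern plants.
There are 5 medium-height fern plants.
The claim requires 15 ≤ 5, which does not hold.

False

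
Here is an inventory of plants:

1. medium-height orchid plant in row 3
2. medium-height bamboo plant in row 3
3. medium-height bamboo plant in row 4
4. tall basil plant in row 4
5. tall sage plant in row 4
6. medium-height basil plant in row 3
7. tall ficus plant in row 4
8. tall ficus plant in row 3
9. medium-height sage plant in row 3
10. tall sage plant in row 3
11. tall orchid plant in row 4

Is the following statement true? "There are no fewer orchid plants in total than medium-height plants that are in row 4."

True

orchid plants: 2.
medium-height plants in row 4: 1.
The claim requires 2 ≥ 1, which holds.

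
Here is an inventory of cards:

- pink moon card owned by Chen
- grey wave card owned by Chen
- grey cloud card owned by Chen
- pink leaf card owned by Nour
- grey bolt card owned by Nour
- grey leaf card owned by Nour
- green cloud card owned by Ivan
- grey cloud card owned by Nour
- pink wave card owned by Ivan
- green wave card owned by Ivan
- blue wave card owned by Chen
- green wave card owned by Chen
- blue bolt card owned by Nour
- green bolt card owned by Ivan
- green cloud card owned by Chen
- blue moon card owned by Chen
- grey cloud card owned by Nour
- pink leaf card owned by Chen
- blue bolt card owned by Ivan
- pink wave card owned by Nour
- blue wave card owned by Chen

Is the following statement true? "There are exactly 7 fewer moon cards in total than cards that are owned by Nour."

|moon cards| = 2.
|cards owned by Nour| = 7.
The claim requires 7 − 2 (= 5) to equal 7, which does not hold.

False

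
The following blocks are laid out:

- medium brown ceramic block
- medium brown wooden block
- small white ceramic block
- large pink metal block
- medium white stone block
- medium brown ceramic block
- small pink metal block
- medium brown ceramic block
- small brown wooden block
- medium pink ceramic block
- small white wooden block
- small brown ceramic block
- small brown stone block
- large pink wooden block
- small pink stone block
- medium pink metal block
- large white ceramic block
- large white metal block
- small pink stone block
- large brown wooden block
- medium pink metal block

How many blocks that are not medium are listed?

Total blocks: 21; with the excluded value: 8; remaining 21 − 8 = 13.

13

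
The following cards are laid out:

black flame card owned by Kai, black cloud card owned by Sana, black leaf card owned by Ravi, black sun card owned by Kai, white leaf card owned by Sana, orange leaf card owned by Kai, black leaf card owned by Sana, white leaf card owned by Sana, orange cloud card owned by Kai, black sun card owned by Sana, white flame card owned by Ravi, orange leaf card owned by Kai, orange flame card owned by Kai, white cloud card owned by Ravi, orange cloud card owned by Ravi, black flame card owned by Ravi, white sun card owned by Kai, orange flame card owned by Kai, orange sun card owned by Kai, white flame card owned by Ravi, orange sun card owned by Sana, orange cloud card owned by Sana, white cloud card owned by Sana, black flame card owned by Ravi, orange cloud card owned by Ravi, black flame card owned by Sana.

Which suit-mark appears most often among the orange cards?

cloud

Counts by suit-mark (restricted to orange cards): cloud 4, leaf 2, flame 2, sun 2.
The maximum is 4, held uniquely by cloud.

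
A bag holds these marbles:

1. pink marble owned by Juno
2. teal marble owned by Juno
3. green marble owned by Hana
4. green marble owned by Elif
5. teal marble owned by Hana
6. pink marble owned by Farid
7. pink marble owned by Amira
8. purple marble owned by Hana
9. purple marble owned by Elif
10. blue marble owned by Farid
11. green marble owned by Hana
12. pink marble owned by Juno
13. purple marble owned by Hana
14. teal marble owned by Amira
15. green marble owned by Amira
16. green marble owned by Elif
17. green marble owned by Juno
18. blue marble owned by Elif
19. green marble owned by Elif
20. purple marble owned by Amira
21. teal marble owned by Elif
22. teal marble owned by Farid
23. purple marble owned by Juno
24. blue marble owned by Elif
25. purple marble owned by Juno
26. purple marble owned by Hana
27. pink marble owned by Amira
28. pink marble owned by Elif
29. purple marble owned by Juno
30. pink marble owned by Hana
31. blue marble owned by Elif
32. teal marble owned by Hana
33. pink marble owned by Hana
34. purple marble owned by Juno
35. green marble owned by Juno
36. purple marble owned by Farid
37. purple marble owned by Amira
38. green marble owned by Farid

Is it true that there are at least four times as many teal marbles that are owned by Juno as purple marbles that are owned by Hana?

False

|teal marbles owned by Juno| = 1.
|purple marbles owned by Hana| = 3.
The claim requires 1 ≥ 4 × 3 = 12, which does not hold.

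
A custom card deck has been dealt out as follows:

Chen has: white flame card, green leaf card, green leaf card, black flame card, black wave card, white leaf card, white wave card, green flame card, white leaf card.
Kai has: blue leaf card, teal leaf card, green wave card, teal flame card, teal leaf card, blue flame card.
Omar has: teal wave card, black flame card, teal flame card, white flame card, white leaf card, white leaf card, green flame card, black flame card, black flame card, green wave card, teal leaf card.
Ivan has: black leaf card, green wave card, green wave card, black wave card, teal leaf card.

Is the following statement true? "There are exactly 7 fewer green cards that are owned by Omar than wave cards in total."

False

Count of green cards owned by Omar: 2.
There are 8 wave cards.
The claim requires 8 − 2 (= 6) to equal 7, which does not hold.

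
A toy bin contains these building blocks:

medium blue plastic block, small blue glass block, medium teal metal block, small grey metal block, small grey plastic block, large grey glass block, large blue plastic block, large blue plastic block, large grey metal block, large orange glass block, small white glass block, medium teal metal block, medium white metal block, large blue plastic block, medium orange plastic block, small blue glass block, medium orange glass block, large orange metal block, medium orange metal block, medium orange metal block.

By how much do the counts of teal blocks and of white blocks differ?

0

teal blocks: 2. white blocks: 2.
|2 − 2| = 2 − 2 = 0.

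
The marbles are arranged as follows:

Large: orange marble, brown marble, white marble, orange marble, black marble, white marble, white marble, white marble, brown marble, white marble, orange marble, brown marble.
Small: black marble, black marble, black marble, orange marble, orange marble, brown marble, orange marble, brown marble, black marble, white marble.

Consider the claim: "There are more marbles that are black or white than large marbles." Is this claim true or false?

|marbles that are black or white| = 11.
|large marbles| = 12.
The claim requires 11 > 12, which does not hold.

False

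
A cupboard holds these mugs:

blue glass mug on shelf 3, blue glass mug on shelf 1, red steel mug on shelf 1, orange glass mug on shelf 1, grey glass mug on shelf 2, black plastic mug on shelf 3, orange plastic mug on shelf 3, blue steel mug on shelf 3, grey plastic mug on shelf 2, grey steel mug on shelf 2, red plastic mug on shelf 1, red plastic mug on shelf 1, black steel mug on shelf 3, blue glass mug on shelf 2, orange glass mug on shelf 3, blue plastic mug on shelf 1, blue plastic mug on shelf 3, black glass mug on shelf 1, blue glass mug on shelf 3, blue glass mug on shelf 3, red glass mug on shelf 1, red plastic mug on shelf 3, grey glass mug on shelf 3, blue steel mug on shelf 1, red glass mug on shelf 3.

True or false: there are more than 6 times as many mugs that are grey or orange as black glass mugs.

|mugs that are grey or orange| = 7.
|black glass mugs| = 1.
The claim requires 7 > 6 × 1 = 6, which holds.

True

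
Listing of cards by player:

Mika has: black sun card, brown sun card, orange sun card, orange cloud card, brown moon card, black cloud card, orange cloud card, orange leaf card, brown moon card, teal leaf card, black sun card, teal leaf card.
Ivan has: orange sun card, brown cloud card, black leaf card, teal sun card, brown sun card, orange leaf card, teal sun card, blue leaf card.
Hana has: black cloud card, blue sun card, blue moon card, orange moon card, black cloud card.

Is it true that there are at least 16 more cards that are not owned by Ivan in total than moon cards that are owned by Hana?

Count of cards that are not owned by Ivan: 17.
Count of moon cards owned by Hana: 2.
The claim requires 17 − 2 = 15 ≥ 16, which does not hold.

False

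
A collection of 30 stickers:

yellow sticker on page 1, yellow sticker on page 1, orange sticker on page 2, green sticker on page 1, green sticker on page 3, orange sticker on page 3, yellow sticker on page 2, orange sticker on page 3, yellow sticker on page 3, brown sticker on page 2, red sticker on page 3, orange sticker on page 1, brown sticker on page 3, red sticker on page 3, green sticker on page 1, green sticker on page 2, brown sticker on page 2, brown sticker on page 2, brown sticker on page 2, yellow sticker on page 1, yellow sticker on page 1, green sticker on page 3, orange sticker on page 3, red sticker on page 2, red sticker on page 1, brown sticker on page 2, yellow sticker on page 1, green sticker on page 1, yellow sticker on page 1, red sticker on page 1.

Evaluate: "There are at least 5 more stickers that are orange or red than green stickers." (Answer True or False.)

False

There are 10 stickers that are orange or red.
There are 6 green stickers.
The claim requires 10 − 6 = 4 ≥ 5, which does not hold.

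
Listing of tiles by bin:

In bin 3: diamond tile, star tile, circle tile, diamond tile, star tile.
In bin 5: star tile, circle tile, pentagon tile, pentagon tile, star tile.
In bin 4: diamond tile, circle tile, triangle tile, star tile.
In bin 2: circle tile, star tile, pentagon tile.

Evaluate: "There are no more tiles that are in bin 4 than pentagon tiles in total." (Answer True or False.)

False

|tiles in bin 4| = 4.
|pentagon tiles| = 3.
The claim requires 4 ≤ 3, which does not hold.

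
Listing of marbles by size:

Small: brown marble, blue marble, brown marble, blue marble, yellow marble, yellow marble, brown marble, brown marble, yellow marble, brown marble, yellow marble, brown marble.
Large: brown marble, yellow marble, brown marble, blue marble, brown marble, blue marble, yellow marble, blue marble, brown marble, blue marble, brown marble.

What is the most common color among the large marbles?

Counts by color (restricted to large marbles): brown 5, blue 4, yellow 2.
The maximum is 5, held uniquely by brown.

brown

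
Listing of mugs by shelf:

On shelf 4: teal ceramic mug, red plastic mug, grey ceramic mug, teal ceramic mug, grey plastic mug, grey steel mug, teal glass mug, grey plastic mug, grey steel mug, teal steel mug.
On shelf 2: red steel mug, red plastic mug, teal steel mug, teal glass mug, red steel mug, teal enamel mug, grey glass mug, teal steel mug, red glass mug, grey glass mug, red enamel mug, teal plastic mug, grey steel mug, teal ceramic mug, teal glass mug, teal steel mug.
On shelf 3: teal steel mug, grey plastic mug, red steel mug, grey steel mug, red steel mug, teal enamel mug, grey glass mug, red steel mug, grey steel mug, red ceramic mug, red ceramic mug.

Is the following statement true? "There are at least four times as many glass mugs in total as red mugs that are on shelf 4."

glass mugs: 7.
red mugs on shelf 4: 1.
The claim requires 7 ≥ 4 × 1 = 4, which holds.

True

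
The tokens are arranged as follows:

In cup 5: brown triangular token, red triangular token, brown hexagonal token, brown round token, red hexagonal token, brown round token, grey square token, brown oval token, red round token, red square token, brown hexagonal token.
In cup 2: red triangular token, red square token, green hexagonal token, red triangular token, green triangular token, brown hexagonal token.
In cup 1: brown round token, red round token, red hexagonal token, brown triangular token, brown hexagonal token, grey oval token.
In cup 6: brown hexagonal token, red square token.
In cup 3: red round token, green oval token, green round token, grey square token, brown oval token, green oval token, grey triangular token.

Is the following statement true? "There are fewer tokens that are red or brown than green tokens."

There are 23 tokens that are red or brown.
There are 5 green tokens.
The claim requires 23 < 5, which does not hold.

False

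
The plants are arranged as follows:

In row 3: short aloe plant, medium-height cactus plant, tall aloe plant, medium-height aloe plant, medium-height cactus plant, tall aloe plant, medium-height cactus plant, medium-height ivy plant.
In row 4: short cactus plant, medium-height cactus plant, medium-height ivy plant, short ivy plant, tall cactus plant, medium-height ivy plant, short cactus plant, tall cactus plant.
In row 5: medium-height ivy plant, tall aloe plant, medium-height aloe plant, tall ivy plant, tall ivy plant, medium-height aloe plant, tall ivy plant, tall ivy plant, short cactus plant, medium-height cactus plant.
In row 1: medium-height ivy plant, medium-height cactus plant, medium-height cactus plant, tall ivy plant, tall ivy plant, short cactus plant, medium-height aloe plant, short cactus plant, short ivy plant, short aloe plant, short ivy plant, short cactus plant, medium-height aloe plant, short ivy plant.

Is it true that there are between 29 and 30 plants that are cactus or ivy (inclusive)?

|plants that are cactus or ivy| = 30.
The claim requires 29 ≤ 30 ≤ 30, which holds.

True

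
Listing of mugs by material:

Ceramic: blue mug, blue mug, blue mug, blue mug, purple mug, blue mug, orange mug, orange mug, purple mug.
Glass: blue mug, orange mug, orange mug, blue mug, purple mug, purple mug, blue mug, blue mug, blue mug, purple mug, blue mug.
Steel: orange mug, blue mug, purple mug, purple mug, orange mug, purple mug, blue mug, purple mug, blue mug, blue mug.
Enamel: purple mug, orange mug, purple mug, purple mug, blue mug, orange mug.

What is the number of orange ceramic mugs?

2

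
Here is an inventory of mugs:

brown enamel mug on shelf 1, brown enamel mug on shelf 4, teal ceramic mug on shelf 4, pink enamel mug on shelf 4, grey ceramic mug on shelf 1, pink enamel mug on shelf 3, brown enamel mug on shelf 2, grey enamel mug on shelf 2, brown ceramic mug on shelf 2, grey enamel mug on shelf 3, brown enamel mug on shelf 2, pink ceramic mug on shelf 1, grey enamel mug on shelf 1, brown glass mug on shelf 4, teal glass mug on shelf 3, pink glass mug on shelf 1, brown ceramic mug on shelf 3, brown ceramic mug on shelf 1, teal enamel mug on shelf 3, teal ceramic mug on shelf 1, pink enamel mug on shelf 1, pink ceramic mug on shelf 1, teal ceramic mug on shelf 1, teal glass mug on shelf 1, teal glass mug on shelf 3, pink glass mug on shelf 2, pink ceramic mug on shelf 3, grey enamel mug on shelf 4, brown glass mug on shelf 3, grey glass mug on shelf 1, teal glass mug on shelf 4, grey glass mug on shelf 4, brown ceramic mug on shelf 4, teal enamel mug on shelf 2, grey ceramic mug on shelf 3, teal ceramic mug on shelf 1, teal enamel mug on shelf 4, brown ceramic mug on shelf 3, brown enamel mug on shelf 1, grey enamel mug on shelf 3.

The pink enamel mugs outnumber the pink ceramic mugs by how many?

pink enamel mugs: 3.
pink ceramic mugs: 3.
3 − 3 = 0.

0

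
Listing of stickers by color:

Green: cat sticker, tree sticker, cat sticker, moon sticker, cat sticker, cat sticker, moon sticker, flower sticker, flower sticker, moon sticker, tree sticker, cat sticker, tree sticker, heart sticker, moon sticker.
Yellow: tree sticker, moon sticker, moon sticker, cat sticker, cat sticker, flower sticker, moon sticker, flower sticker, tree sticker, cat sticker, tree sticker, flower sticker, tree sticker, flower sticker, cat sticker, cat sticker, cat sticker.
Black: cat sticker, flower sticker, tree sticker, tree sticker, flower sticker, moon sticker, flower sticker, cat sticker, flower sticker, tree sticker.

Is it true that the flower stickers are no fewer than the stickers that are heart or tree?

False

flower stickers: 10.
stickers that are heart or tree: 11.
The claim requires 10 ≥ 11, which does not hold.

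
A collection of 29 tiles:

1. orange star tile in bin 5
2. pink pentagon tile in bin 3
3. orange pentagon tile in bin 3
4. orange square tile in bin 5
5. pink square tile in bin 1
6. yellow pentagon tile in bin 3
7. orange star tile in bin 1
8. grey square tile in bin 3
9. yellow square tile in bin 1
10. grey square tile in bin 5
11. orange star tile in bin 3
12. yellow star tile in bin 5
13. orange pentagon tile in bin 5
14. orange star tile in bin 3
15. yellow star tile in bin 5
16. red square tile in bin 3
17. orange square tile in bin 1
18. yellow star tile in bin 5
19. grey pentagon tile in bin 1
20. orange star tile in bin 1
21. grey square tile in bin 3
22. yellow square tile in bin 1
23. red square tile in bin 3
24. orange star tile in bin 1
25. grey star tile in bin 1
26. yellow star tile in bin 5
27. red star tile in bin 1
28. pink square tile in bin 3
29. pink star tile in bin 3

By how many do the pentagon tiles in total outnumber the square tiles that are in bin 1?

pentagon tiles: 5.
square tiles in bin 1: 4.
5 − 4 = 1.

1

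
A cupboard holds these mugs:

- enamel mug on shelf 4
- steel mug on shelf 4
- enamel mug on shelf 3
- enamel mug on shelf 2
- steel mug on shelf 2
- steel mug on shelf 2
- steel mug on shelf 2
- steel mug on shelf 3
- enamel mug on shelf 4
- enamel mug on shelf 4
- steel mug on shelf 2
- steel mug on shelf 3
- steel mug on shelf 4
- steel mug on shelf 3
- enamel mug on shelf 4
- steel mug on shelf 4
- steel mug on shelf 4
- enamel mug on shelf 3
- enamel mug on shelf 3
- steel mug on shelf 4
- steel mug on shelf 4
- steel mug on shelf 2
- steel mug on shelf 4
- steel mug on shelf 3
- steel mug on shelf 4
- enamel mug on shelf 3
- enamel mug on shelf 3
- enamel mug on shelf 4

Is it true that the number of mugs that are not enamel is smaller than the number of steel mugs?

False

There are 17 mugs that are not enamel.
There are 17 steel mugs.
The claim requires 17 < 17, which does not hold.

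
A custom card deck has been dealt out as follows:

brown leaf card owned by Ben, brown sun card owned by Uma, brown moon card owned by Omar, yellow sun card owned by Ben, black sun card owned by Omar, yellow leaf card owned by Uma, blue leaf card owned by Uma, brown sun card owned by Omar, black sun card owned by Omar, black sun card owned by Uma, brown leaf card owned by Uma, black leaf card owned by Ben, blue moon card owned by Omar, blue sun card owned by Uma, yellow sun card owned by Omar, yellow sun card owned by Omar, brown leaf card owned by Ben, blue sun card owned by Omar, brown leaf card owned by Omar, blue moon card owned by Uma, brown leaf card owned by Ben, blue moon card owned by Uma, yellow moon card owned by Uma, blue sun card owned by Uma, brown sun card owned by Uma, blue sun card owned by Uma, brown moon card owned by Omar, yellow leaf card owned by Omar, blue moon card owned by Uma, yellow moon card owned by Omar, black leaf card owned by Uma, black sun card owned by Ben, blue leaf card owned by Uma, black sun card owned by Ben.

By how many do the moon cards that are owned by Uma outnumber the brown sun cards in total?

1

moon cards owned by Uma: 4.
brown sun cards: 3.
4 − 3 = 1.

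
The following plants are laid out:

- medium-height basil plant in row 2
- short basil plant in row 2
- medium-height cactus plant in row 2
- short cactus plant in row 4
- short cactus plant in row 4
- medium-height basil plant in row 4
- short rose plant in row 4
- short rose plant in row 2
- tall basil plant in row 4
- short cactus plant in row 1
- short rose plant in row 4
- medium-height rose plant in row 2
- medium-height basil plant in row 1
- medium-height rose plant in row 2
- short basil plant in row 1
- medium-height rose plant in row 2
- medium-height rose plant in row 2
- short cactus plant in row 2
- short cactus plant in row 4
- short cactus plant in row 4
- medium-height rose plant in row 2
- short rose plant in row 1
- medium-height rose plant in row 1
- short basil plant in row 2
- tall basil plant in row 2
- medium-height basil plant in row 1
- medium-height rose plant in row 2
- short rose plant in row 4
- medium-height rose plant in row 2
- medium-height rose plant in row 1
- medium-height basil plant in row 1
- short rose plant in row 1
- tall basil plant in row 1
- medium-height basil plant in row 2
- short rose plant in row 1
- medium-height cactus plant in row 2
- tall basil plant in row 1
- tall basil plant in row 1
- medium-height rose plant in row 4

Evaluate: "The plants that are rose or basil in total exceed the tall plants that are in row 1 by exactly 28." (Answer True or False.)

There are 31 plants that are rose or basil.
There are 3 tall plants in row 1.
The claim requires 31 − 3 (= 28) to equal 28, which holds.

True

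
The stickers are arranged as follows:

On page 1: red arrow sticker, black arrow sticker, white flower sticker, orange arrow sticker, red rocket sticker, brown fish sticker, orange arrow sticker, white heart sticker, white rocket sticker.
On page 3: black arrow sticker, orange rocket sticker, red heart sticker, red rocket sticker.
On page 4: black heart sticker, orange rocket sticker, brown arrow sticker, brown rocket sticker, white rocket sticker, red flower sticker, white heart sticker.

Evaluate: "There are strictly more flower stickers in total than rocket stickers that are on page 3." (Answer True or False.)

|flower stickers| = 2.
|rocket stickers on page 3| = 2.
The claim requires 2 > 2, which does not hold.

False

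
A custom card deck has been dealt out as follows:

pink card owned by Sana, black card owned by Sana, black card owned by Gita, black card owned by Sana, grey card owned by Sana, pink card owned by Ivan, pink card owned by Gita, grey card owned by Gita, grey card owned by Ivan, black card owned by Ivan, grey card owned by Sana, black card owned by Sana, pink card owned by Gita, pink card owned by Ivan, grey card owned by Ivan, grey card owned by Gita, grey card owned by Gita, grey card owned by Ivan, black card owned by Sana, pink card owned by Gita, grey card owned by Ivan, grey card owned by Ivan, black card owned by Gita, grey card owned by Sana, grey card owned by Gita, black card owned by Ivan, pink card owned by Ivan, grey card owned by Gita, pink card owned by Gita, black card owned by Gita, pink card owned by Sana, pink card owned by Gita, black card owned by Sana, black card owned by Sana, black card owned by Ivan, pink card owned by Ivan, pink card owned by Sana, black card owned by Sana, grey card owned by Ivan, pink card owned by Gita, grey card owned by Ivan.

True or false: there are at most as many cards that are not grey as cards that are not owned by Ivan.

True

There are 26 cards that are not grey.
Count of cards that are not owned by Ivan: 27.
The claim requires 26 ≤ 27, which holds.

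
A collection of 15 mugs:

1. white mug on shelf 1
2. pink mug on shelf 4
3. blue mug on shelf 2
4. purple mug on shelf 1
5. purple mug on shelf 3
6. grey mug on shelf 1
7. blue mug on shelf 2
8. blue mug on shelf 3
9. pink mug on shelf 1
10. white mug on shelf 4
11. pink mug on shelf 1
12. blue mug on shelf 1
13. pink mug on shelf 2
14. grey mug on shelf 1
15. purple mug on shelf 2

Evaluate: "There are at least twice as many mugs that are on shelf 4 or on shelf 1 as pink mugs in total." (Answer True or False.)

True

There are 9 mugs on shelf 4 or on shelf 1.
There are 4 pink mugs.
The claim requires 9 ≥ 2 × 4 = 8, which holds.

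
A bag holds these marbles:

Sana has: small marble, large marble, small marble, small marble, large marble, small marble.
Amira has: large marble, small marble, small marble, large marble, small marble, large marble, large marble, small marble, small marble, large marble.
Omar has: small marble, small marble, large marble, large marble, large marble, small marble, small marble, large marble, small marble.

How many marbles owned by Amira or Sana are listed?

Amira: 10; Sana: 6; together 10 + 6 = 16.

16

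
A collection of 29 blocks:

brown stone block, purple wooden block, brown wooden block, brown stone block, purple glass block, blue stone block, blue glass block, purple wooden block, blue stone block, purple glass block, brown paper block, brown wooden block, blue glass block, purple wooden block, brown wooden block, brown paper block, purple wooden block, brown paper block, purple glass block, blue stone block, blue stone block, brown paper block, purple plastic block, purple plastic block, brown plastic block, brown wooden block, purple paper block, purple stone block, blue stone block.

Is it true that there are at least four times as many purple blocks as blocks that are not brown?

There are 11 purple blocks.
There are 18 blocks that are not brown.
The claim requires 11 ≥ 4 × 18 = 72, which does not hold.

False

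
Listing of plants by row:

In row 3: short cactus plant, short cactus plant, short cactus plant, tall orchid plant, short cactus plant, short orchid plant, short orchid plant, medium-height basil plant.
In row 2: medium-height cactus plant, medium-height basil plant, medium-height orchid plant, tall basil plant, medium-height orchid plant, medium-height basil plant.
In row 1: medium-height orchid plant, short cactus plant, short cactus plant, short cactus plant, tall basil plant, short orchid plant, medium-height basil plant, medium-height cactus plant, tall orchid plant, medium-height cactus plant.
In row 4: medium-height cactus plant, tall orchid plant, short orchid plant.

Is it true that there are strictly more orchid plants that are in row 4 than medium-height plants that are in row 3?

|orchid plants in row 4| = 2.
|medium-height plants in row 3| = 1.
The claim requires 2 > 1, which holds.

True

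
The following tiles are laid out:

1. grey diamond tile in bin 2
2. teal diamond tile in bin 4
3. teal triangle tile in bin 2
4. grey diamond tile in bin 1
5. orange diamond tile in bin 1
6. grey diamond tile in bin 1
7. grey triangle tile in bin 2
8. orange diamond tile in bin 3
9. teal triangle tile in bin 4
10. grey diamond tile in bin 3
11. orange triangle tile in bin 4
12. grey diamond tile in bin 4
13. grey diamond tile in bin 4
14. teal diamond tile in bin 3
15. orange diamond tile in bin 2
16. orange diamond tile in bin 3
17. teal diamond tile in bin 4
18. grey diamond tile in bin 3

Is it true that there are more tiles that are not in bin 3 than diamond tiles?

|tiles that are not in bin 3| = 13.
|diamond tiles| = 14.
The claim requires 13 > 14, which does not hold.

False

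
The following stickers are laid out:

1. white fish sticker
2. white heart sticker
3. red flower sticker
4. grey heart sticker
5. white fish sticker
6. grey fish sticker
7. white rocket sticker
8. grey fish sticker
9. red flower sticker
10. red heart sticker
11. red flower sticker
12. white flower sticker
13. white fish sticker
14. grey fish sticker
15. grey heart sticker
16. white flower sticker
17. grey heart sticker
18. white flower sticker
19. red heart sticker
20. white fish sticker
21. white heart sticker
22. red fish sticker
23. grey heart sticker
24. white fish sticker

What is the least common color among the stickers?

Counts by color: white 11, grey 7, red 6.
The minimum is 6, held uniquely by red.

red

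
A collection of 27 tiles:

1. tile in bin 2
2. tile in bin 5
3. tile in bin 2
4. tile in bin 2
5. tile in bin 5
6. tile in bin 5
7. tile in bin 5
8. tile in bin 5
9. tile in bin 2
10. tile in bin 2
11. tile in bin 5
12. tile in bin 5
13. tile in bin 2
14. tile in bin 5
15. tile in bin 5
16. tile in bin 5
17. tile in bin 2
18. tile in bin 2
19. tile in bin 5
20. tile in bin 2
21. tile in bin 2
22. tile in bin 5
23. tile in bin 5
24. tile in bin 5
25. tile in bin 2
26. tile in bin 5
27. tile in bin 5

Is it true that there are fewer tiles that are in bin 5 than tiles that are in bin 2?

|tiles in bin 5| = 16.
|tiles in bin 2| = 11.
The claim requires 16 < 11, which does not hold.

False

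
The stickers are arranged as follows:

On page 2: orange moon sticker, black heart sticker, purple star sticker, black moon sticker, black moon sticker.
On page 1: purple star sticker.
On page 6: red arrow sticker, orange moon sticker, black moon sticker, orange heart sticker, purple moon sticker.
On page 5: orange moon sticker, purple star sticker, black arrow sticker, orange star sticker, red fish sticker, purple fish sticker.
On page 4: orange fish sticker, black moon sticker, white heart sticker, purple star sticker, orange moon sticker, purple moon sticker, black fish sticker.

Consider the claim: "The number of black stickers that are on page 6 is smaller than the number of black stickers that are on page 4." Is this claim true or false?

black stickers on page 6: 1.
black stickers on page 4: 2.
The claim requires 1 < 2, which holds.

True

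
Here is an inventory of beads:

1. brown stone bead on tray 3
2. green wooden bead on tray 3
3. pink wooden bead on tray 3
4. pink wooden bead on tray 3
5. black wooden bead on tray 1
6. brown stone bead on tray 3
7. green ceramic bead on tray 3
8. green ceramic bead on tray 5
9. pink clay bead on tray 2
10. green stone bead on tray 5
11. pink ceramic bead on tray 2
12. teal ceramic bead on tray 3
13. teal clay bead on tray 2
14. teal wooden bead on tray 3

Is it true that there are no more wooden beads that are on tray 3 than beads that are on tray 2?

wooden beads on tray 3: 4.
beads on tray 2: 3.
The claim requires 4 ≤ 3, which does not hold.

False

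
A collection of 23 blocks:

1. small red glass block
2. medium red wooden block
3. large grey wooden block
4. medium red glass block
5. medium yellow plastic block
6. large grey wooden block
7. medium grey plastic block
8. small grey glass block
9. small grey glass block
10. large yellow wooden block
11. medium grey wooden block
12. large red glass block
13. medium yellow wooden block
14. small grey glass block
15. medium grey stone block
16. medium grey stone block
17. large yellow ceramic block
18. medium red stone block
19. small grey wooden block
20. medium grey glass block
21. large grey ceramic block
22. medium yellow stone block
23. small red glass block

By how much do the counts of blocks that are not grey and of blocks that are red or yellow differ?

blocks that are not grey: 11. blocks that are red or yellow: 11.
|11 − 11| = 11 − 11 = 0.

0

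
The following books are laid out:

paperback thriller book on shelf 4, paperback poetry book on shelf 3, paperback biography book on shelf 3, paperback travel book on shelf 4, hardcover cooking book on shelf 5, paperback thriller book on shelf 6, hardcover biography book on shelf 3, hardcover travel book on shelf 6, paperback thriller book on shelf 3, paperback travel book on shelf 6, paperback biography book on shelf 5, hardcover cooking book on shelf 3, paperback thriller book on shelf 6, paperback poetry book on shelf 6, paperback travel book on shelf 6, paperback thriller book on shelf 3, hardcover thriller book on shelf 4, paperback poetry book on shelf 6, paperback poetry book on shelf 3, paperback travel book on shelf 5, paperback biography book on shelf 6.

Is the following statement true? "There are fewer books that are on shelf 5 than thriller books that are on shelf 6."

|books on shelf 5| = 3.
|thriller books on shelf 6| = 2.
The claim requires 3 < 2, which does not hold.

False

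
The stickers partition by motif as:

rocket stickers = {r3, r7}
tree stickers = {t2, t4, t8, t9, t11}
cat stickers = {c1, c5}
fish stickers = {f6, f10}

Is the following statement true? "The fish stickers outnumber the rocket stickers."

False

There are 2 fish stickers.
There are 2 rocket stickers.
The claim requires 2 > 2, which does not hold.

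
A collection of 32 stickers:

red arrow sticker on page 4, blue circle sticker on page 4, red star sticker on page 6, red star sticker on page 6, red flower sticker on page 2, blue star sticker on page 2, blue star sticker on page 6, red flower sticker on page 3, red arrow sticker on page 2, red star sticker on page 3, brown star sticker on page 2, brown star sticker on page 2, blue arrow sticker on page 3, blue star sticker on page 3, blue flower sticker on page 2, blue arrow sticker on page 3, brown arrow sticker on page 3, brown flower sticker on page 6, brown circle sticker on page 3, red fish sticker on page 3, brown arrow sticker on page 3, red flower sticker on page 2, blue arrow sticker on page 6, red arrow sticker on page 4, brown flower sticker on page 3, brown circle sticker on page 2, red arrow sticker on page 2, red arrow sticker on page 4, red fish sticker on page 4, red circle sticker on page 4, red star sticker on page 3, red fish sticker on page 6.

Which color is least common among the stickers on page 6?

brown

Counts by color (restricted to stickers on page 6): red 3, blue 2, brown 1.
The minimum is 1, held uniquely by brown.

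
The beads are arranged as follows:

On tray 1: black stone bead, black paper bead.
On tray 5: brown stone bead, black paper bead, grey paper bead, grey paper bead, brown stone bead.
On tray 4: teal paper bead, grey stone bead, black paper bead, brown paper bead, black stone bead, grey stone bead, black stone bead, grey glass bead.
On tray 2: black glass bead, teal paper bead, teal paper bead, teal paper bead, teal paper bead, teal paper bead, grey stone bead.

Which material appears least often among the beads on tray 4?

glass

Counts by material (restricted to beads on tray 4): stone 4, paper 3, glass 1.
The minimum is 1, held uniquely by glass.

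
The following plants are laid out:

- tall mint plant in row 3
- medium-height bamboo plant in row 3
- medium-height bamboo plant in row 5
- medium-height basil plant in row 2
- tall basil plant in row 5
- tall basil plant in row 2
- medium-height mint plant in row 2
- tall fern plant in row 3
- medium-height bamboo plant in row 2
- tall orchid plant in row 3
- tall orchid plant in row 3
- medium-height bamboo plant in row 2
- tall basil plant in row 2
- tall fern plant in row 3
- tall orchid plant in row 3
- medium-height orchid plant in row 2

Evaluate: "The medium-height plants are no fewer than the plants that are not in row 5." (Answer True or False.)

|medium-height plants| = 7.
|plants that are not in row 5| = 14.
The claim requires 7 ≥ 14, which does not hold.

False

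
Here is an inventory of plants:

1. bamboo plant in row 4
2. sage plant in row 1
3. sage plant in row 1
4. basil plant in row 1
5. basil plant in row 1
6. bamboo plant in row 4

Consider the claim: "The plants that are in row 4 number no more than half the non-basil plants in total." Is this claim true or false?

There are 2 plants in row 4.
There are 4 non-basil plants.
The claim requires 2 × 2 = 4 ≤ 4, which holds.

True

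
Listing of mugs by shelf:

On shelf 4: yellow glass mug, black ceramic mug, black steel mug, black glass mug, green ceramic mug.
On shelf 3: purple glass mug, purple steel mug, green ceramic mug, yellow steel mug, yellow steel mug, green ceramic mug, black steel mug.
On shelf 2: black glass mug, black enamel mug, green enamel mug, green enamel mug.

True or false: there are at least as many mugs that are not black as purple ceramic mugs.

|mugs that are not black| = 10.
|purple ceramic mugs| = 0.
The claim requires 10 ≥ 0, which holds.

True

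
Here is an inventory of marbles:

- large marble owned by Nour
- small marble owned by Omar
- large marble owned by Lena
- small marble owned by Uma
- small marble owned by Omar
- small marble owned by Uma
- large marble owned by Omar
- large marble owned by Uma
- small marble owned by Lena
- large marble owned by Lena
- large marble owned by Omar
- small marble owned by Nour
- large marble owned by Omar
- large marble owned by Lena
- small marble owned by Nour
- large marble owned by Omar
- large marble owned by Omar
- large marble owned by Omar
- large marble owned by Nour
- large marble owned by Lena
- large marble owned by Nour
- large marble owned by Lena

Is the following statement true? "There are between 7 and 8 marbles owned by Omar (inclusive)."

Count of marbles owned by Omar: 8.
The claim requires 7 ≤ 8 ≤ 8, which holds.

True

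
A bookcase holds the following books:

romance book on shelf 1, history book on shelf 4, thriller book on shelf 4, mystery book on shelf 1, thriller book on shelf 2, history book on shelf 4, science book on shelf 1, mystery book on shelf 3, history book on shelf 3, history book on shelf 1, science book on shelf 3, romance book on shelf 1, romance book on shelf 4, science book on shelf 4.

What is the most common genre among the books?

Counts by genre: history 4, science 3, romance 3, mystery 2, thriller 2.
The maximum is 4, held uniquely by history.

history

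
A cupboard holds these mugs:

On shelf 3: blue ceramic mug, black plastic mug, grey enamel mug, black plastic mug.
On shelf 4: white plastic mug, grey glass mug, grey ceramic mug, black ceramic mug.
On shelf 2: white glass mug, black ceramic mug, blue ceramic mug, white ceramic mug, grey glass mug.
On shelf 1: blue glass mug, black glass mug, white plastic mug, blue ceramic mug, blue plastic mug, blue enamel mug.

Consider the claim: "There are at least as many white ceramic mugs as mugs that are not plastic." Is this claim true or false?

white ceramic mugs: 1.
mugs that are not plastic: 14.
The claim requires 1 ≥ 14, which does not hold.

False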